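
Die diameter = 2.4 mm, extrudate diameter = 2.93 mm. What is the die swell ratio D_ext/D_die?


Die swell ratio = D_extrudate / D_die
= 2.93 / 2.4
= 1.221

Die swell = 1.221


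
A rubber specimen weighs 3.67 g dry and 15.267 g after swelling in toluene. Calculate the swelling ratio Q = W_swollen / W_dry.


Q = W_swollen / W_dry
Q = 15.267 / 3.67
Q = 4.16

Q = 4.16


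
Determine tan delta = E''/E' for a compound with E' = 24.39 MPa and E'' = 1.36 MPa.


tan delta = E'' / E'
= 1.36 / 24.39
= 0.0558

tan delta = 0.0558


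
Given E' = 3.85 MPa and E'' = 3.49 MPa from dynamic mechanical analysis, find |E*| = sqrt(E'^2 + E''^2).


|E*| = sqrt(E'^2 + E''^2)
= sqrt(3.85^2 + 3.49^2)
= sqrt(14.8225 + 12.1801)
= 5.196 MPa

5.196 MPa


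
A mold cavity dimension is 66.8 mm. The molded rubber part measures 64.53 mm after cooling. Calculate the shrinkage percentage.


Shrinkage = (mold - part) / mold * 100
= (66.8 - 64.53) / 66.8 * 100
= 2.27 / 66.8 * 100
= 3.4%

3.4%


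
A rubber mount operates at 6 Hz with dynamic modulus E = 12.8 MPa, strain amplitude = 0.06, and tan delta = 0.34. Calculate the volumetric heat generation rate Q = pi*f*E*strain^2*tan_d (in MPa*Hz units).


Q = pi * f * E * strain^2 * tan_d
= pi * 6 * 12.8 * 0.06^2 * 0.34
= pi * 6 * 12.8 * 0.0036 * 0.34
= 0.2953

Q = 0.2953


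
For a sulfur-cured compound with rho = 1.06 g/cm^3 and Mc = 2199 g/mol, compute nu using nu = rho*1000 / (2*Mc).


nu = rho * 1000 / (2 * Mc)
nu = 1.06 * 1000 / (2 * 2199)
nu = 1060.0 / 4398
nu = 0.2410 mol/L

0.2410 mol/L


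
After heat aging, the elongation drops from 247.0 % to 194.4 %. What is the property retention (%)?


Retention = aged / original * 100
= 194.4 / 247.0 * 100
= 78.7%

78.7%


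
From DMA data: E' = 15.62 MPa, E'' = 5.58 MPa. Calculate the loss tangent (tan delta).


tan delta = E'' / E'
= 5.58 / 15.62
= 0.3572

tan delta = 0.3572


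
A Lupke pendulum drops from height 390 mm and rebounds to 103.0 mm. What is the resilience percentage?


Resilience = h_rebound / h_drop * 100
= 103.0 / 390 * 100
= 26.4%

26.4%


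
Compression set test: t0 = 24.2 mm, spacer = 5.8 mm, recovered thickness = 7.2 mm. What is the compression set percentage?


CS = (t0 - recovered) / (t0 - ts) * 100
= (24.2 - 7.2) / (24.2 - 5.8) * 100
= 17.0 / 18.4 * 100
= 92.4%

92.4%


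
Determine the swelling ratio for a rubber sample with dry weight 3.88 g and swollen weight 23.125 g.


Q = W_swollen / W_dry
Q = 23.125 / 3.88
Q = 5.96

Q = 5.96


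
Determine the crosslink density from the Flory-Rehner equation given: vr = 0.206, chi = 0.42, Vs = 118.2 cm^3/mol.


ln(1 - vr) = ln(1 - 0.206) = -0.2307
Numerator = -((-0.2307) + 0.206 + 0.42 * 0.206^2) = 0.0068
Denominator = 118.2 * (0.206^(1/3) - 0.206/2) = 57.6336
nu = 0.0068 / 57.6336 = 1.1883e-04 mol/cm^3

1.1883e-04 mol/cm^3


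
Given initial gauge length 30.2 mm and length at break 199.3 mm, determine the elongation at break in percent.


Elongation = (Lf - L0) / L0 * 100
= (199.3 - 30.2) / 30.2 * 100
= 169.1 / 30.2 * 100
= 559.9%

559.9%


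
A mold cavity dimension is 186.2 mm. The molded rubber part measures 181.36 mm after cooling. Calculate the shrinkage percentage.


Shrinkage = (mold - part) / mold * 100
= (186.2 - 181.36) / 186.2 * 100
= 4.84 / 186.2 * 100
= 2.6%

2.6%


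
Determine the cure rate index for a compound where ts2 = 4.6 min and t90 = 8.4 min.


CRI = 100 / (t90 - ts2)
= 100 / (8.4 - 4.6)
= 100 / 3.8
= 26.32 min^-1

26.32 min^-1


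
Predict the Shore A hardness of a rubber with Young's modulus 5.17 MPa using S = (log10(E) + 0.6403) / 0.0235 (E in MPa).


log10(E) = 0.0235*S - 0.6403  =>  S = (log10(E) + 0.6403) / 0.0235
log10(5.17) = 0.713491
S = (0.713491 + 0.6403) / 0.0235 = 1.353791 / 0.0235
S = 57.6

Shore A = 57.6


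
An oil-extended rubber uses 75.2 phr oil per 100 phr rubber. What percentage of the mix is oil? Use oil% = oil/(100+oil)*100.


Oil % = oil / (100 + oil) * 100
= 75.2 / (100 + 75.2) * 100
= 75.2 / 175.2 * 100
= 42.92%

42.92%


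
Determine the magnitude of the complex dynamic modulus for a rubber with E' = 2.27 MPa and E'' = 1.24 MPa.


|E*| = sqrt(E'^2 + E''^2)
= sqrt(2.27^2 + 1.24^2)
= sqrt(5.1529 + 1.5376)
= 2.587 MPa

2.587 MPa


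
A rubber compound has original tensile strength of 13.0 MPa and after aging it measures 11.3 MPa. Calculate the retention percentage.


Retention = aged / original * 100
= 11.3 / 13.0 * 100
= 86.9%

86.9%


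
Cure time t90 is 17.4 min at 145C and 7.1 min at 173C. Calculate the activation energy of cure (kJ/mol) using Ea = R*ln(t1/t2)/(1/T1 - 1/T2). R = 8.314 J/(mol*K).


T1 = 418.15 K, T2 = 446.15 K
1/T1 - 1/T2 = 1.5009e-04
ln(t1/t2) = ln(17.4/7.1) = 0.8964
Ea = 8.314 * 0.8964 / 1.5009e-04 = 49654.0786 J/mol
Ea = 49.65 kJ/mol

49.65 kJ/mol


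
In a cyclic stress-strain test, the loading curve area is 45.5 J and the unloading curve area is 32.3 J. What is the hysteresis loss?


Hysteresis loss = loading - unloading
= 45.5 - 32.3
= 13.2 J

13.2 J


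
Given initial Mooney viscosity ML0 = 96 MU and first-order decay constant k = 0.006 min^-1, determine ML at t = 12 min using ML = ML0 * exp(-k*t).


ML = ML0 * exp(-k * t)
ML = 96 * exp(-0.006 * 12)
ML = 96 * 0.9305
ML = 89.33 MU

89.33 MU


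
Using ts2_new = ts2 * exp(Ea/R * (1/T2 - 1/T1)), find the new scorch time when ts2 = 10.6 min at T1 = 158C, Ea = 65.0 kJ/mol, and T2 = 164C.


Convert temperatures: T1 = 158 + 273.15 = 431.15 K, T2 = 164 + 273.15 = 437.15 K
ts2_new = 10.6 * exp(65000 / 8.314 * (1/437.15 - 1/431.15))
1/T2 - 1/T1 = -3.1834e-05
ts2_new = 8.26 min

8.26 min


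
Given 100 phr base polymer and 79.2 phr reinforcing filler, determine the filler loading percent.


Filler % = filler / (rubber + filler) * 100
= 79.2 / (100 + 79.2) * 100
= 79.2 / 179.2 * 100
= 44.2%

44.2%


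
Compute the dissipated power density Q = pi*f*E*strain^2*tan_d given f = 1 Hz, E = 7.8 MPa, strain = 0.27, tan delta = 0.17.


Q = pi * f * E * strain^2 * tan_d
= pi * 1 * 7.8 * 0.27^2 * 0.17
= pi * 1 * 7.8 * 0.0729 * 0.17
= 0.3037

Q = 0.3037


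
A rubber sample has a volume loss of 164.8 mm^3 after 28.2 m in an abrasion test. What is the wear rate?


Rate = volume_loss / distance
= 164.8 / 28.2
= 5.844 mm^3/m

5.844 mm^3/m


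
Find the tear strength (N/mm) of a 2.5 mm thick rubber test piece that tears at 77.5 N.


Tear strength = force / thickness
= 77.5 / 2.5
= 31.0 N/mm

31.0 N/mm


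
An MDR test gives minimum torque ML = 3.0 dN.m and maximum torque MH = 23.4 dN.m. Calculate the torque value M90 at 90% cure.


M90 = ML + 0.9 * (MH - ML)
M90 = 3.0 + 0.9 * (23.4 - 3.0)
M90 = 3.0 + 0.9 * 20.4
M90 = 21.36 dN.m

21.36 dN.m


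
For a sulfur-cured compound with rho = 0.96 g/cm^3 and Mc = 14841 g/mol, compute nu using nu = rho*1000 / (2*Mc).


nu = rho * 1000 / (2 * Mc)
nu = 0.96 * 1000 / (2 * 14841)
nu = 960.0 / 29682
nu = 0.0323 mol/L

0.0323 mol/L


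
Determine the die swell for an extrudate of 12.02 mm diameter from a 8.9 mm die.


Die swell ratio = D_extrudate / D_die
= 12.02 / 8.9
= 1.351

Die swell = 1.351


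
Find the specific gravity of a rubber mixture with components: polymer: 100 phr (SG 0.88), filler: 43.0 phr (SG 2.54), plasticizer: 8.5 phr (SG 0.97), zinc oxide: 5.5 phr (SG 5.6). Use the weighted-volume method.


Sum of weights = 157.0
Volume contributions:
  polymer: 100/0.88 = 113.6364
  filler: 43.0/2.54 = 16.9291
  plasticizer: 8.5/0.97 = 8.7629
  zinc oxide: 5.5/5.6 = 0.9821
Sum of volumes = 140.3105
SG = 157.0 / 140.3105 = 1.119

SG = 1.119


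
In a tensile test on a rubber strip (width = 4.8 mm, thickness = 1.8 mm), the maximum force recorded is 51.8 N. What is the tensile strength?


Area = width * thickness = 4.8 * 1.8 = 8.64 mm^2
TS = force / area = 51.8 / 8.64 = 6.0 MPa

6.0 MPa


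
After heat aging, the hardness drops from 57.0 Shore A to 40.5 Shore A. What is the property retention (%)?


Retention = aged / original * 100
= 40.5 / 57.0 * 100
= 71.1%

71.1%


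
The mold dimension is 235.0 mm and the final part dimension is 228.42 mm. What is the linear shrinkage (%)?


Shrinkage = (mold - part) / mold * 100
= (235.0 - 228.42) / 235.0 * 100
= 6.58 / 235.0 * 100
= 2.8%

2.8%


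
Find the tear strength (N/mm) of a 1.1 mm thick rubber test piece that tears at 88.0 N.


Tear strength = force / thickness
= 88.0 / 1.1
= 80.0 N/mm

80.0 N/mm


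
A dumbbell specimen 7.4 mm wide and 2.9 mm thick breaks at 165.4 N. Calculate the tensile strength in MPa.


Area = width * thickness = 7.4 * 2.9 = 21.46 mm^2
TS = force / area = 165.4 / 21.46 = 7.71 MPa

7.71 MPa


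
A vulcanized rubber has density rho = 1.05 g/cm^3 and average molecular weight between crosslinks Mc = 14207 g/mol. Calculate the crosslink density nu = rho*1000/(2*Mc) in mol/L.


nu = rho * 1000 / (2 * Mc)
nu = 1.05 * 1000 / (2 * 14207)
nu = 1050.0 / 28414
nu = 0.0370 mol/L

0.0370 mol/L


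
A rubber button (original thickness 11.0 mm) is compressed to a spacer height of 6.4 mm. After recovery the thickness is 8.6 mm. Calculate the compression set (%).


CS = (t0 - recovered) / (t0 - ts) * 100
= (11.0 - 8.6) / (11.0 - 6.4) * 100
= 2.4 / 4.6 * 100
= 52.2%

52.2%


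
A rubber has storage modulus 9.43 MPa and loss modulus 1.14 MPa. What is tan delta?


tan delta = E'' / E'
= 1.14 / 9.43
= 0.1209

tan delta = 0.1209


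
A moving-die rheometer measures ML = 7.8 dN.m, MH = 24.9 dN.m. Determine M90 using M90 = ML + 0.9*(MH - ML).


M90 = ML + 0.9 * (MH - ML)
M90 = 7.8 + 0.9 * (24.9 - 7.8)
M90 = 7.8 + 0.9 * 17.1
M90 = 23.19 dN.m

23.19 dN.m


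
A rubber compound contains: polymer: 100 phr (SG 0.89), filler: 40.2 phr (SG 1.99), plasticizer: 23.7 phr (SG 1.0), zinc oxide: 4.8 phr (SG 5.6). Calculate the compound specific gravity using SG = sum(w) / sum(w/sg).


Sum of weights = 168.7
Volume contributions:
  polymer: 100/0.89 = 112.3596
  filler: 40.2/1.99 = 20.2010
  plasticizer: 23.7/1.0 = 23.7000
  zinc oxide: 4.8/5.6 = 0.8571
Sum of volumes = 157.1177
SG = 168.7 / 157.1177 = 1.074

SG = 1.074


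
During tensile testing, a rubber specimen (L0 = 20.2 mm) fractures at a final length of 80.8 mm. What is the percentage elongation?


Elongation = (Lf - L0) / L0 * 100
= (80.8 - 20.2) / 20.2 * 100
= 60.6 / 20.2 * 100
= 300.0%

300.0%


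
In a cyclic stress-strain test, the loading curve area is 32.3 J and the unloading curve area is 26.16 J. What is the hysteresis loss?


Hysteresis loss = loading - unloading
= 32.3 - 26.16
= 6.14 J

6.14 J


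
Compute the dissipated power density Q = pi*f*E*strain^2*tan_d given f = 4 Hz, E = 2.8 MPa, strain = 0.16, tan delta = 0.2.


Q = pi * f * E * strain^2 * tan_d
= pi * 4 * 2.8 * 0.16^2 * 0.2
= pi * 4 * 2.8 * 0.0256 * 0.2
= 0.1802

Q = 0.1802


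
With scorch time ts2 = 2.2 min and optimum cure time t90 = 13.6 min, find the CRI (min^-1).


CRI = 100 / (t90 - ts2)
= 100 / (13.6 - 2.2)
= 100 / 11.4
= 8.77 min^-1

8.77 min^-1


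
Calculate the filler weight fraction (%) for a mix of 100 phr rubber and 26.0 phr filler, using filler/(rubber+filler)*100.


Filler % = filler / (rubber + filler) * 100
= 26.0 / (100 + 26.0) * 100
= 26.0 / 126.0 * 100
= 20.63%

20.63%


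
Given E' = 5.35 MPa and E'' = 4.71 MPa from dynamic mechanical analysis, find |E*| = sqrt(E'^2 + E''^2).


|E*| = sqrt(E'^2 + E''^2)
= sqrt(5.35^2 + 4.71^2)
= sqrt(28.6225 + 22.1841)
= 7.128 MPa

7.128 MPa


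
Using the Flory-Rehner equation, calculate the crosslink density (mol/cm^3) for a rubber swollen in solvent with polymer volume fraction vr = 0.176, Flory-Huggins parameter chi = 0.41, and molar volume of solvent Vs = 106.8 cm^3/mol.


ln(1 - vr) = ln(1 - 0.176) = -0.1936
Numerator = -((-0.1936) + 0.176 + 0.41 * 0.176^2) = 0.0049
Denominator = 106.8 * (0.176^(1/3) - 0.176/2) = 50.4532
nu = 0.0049 / 50.4532 = 9.6814e-05 mol/cm^3

9.6814e-05 mol/cm^3


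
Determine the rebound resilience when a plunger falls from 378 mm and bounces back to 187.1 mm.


Resilience = h_rebound / h_drop * 100
= 187.1 / 378 * 100
= 49.5%

49.5%


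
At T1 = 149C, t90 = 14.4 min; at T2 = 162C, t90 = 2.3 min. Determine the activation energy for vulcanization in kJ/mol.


T1 = 422.15 K, T2 = 435.15 K
1/T1 - 1/T2 = 7.0768e-05
ln(t1/t2) = ln(14.4/2.3) = 1.8343
Ea = 8.314 * 1.8343 / 7.0768e-05 = 215500.0294 J/mol
Ea = 215.5 kJ/mol

215.5 kJ/mol


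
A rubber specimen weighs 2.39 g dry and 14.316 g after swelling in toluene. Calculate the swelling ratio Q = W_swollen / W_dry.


Q = W_swollen / W_dry
Q = 14.316 / 2.39
Q = 5.99

Q = 5.99


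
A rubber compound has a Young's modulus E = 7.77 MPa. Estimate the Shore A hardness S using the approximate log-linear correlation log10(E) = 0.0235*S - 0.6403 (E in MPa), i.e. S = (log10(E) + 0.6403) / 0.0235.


log10(E) = 0.0235*S - 0.6403  =>  S = (log10(E) + 0.6403) / 0.0235
log10(7.77) = 0.890421
S = (0.890421 + 0.6403) / 0.0235 = 1.530721 / 0.0235
S = 65.1

Shore A = 65.1


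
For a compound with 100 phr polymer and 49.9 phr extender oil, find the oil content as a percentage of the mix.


Oil % = oil / (100 + oil) * 100
= 49.9 / (100 + 49.9) * 100
= 49.9 / 149.9 * 100
= 33.29%

33.29%


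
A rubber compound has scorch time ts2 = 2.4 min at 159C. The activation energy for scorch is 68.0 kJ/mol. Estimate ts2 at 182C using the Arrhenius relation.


Convert temperatures: T1 = 159 + 273.15 = 432.15 K, T2 = 182 + 273.15 = 455.15 K
ts2_new = 2.4 * exp(68000 / 8.314 * (1/455.15 - 1/432.15))
1/T2 - 1/T1 = -1.1693e-04
ts2_new = 0.92 min

0.92 min


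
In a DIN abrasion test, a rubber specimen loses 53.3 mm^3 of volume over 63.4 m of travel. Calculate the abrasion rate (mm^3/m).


Rate = volume_loss / distance
= 53.3 / 63.4
= 0.841 mm^3/m

0.841 mm^3/m


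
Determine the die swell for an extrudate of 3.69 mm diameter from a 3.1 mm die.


Die swell ratio = D_extrudate / D_die
= 3.69 / 3.1
= 1.19

Die swell = 1.19


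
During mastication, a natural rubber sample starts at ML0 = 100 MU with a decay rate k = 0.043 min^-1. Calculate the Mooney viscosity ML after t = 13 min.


ML = ML0 * exp(-k * t)
ML = 100 * exp(-0.043 * 13)
ML = 100 * 0.5718
ML = 57.18 MU

57.18 MU


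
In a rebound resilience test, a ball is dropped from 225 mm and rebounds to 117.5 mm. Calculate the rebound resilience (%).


Resilience = h_rebound / h_drop * 100
= 117.5 / 225 * 100
= 52.2%

52.2%


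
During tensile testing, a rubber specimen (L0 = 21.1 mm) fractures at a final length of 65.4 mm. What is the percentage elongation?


Elongation = (Lf - L0) / L0 * 100
= (65.4 - 21.1) / 21.1 * 100
= 44.3 / 21.1 * 100
= 210.0%

210.0%


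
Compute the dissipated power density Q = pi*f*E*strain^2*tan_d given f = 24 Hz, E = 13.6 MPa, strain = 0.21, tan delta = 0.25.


Q = pi * f * E * strain^2 * tan_d
= pi * 24 * 13.6 * 0.21^2 * 0.25
= pi * 24 * 13.6 * 0.0441 * 0.25
= 11.3052

Q = 11.3052


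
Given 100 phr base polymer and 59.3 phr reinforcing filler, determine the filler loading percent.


Filler % = filler / (rubber + filler) * 100
= 59.3 / (100 + 59.3) * 100
= 59.3 / 159.3 * 100
= 37.23%

37.23%


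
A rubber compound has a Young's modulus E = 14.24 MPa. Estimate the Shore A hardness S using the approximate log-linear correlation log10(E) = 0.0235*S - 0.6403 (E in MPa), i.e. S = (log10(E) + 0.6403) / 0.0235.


log10(E) = 0.0235*S - 0.6403  =>  S = (log10(E) + 0.6403) / 0.0235
log10(14.24) = 1.153510
S = (1.153510 + 0.6403) / 0.0235 = 1.793810 / 0.0235
S = 76.3

Shore A = 76.3


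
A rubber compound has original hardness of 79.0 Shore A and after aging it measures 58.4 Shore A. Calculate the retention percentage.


Retention = aged / original * 100
= 58.4 / 79.0 * 100
= 73.9%

73.9%


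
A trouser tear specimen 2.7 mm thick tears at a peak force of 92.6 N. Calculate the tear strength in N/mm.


Tear strength = force / thickness
= 92.6 / 2.7
= 34.3 N/mm

34.3 N/mm


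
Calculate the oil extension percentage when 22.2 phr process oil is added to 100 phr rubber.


Oil % = oil / (100 + oil) * 100
= 22.2 / (100 + 22.2) * 100
= 22.2 / 122.2 * 100
= 18.17%

18.17%


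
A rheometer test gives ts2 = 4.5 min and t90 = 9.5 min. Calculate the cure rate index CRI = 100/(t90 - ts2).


CRI = 100 / (t90 - ts2)
= 100 / (9.5 - 4.5)
= 100 / 5.0
= 20.0 min^-1

20.0 min^-1


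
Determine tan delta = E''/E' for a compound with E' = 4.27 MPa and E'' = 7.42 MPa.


tan delta = E'' / E'
= 7.42 / 4.27
= 1.7377

tan delta = 1.7377


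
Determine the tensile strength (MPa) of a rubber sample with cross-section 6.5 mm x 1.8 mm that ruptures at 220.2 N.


Area = width * thickness = 6.5 * 1.8 = 11.7 mm^2
TS = force / area = 220.2 / 11.7 = 18.82 MPa

18.82 MPa


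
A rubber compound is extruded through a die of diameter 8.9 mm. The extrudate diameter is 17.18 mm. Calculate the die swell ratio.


Die swell ratio = D_extrudate / D_die
= 17.18 / 8.9
= 1.93

Die swell = 1.93


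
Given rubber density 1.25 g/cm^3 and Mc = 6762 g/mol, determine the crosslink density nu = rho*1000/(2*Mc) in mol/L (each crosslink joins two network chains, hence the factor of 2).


nu = rho * 1000 / (2 * Mc)
nu = 1.25 * 1000 / (2 * 6762)
nu = 1250.0 / 13524
nu = 0.0924 mol/L

0.0924 mol/L


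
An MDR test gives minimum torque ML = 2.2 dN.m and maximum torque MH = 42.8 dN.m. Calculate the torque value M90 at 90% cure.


M90 = ML + 0.9 * (MH - ML)
M90 = 2.2 + 0.9 * (42.8 - 2.2)
M90 = 2.2 + 0.9 * 40.6
M90 = 38.74 dN.m

38.74 dN.m


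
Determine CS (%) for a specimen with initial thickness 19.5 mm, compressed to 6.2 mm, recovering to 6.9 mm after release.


CS = (t0 - recovered) / (t0 - ts) * 100
= (19.5 - 6.9) / (19.5 - 6.2) * 100
= 12.6 / 13.3 * 100
= 94.7%

94.7%


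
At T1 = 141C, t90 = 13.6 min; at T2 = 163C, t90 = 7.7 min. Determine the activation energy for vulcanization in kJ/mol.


T1 = 414.15 K, T2 = 436.15 K
1/T1 - 1/T2 = 1.2179e-04
ln(t1/t2) = ln(13.6/7.7) = 0.5688
Ea = 8.314 * 0.5688 / 1.2179e-04 = 38830.9696 J/mol
Ea = 38.83 kJ/mol

38.83 kJ/mol


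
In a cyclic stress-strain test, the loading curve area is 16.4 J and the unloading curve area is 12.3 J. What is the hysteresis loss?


Hysteresis loss = loading - unloading
= 16.4 - 12.3
= 4.1 J

4.1 J


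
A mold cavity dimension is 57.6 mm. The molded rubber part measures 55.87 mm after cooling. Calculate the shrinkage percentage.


Shrinkage = (mold - part) / mold * 100
= (57.6 - 55.87) / 57.6 * 100
= 1.73 / 57.6 * 100
= 3.0%

3.0%


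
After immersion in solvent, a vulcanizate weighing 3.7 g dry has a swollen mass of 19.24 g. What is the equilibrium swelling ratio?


Q = W_swollen / W_dry
Q = 19.24 / 3.7
Q = 5.2

Q = 5.2


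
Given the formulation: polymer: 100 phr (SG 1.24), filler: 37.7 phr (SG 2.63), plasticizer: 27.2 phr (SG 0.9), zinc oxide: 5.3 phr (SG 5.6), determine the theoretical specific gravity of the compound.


Sum of weights = 170.2
Volume contributions:
  polymer: 100/1.24 = 80.6452
  filler: 37.7/2.63 = 14.3346
  plasticizer: 27.2/0.9 = 30.2222
  zinc oxide: 5.3/5.6 = 0.9464
Sum of volumes = 126.1484
SG = 170.2 / 126.1484 = 1.349

SG = 1.349


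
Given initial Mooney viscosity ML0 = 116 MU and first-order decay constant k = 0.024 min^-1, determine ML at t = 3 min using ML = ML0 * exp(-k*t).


ML = ML0 * exp(-k * t)
ML = 116 * exp(-0.024 * 3)
ML = 116 * 0.9305
ML = 107.94 MU

107.94 MU


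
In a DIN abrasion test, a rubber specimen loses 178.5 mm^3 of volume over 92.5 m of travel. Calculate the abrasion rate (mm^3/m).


Rate = volume_loss / distance
= 178.5 / 92.5
= 1.93 mm^3/m

1.93 mm^3/m


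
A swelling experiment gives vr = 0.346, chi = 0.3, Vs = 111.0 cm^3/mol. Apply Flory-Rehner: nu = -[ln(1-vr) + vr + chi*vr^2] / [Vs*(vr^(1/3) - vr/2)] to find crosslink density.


ln(1 - vr) = ln(1 - 0.346) = -0.4246
Numerator = -((-0.4246) + 0.346 + 0.3 * 0.346^2) = 0.0427
Denominator = 111.0 * (0.346^(1/3) - 0.346/2) = 58.7229
nu = 0.0427 / 58.7229 = 7.2771e-04 mol/cm^3

7.2771e-04 mol/cm^3


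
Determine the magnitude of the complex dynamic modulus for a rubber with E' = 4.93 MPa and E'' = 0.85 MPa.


|E*| = sqrt(E'^2 + E''^2)
= sqrt(4.93^2 + 0.85^2)
= sqrt(24.3049 + 0.7225)
= 5.003 MPa

5.003 MPa


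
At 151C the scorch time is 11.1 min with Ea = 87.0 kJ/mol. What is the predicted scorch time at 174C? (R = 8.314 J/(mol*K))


Convert temperatures: T1 = 151 + 273.15 = 424.15 K, T2 = 174 + 273.15 = 447.15 K
ts2_new = 11.1 * exp(87000 / 8.314 * (1/447.15 - 1/424.15))
1/T2 - 1/T1 = -1.2127e-04
ts2_new = 3.12 min

3.12 min


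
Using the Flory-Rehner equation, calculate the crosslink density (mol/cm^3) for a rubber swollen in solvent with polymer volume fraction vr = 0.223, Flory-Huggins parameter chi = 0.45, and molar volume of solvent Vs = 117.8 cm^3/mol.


ln(1 - vr) = ln(1 - 0.223) = -0.2523
Numerator = -((-0.2523) + 0.223 + 0.45 * 0.223^2) = 0.0069
Denominator = 117.8 * (0.223^(1/3) - 0.223/2) = 58.3007
nu = 0.0069 / 58.3007 = 1.1898e-04 mol/cm^3

1.1898e-04 mol/cm^3


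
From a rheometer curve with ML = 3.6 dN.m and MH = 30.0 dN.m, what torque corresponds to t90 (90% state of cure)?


M90 = ML + 0.9 * (MH - ML)
M90 = 3.6 + 0.9 * (30.0 - 3.6)
M90 = 3.6 + 0.9 * 26.4
M90 = 27.36 dN.m

27.36 dN.m


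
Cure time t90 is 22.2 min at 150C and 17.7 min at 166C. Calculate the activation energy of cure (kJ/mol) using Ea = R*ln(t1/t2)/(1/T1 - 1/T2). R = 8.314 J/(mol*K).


T1 = 423.15 K, T2 = 439.15 K
1/T1 - 1/T2 = 8.6102e-05
ln(t1/t2) = ln(22.2/17.7) = 0.2265
Ea = 8.314 * 0.2265 / 8.6102e-05 = 21873.5105 J/mol
Ea = 21.87 kJ/mol

21.87 kJ/mol


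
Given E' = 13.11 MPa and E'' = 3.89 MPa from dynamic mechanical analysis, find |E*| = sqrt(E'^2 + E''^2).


|E*| = sqrt(E'^2 + E''^2)
= sqrt(13.11^2 + 3.89^2)
= sqrt(171.8721 + 15.1321)
= 13.675 MPa

13.675 MPa


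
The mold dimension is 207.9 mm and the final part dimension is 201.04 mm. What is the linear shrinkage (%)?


Shrinkage = (mold - part) / mold * 100
= (207.9 - 201.04) / 207.9 * 100
= 6.86 / 207.9 * 100
= 3.3%

3.3%


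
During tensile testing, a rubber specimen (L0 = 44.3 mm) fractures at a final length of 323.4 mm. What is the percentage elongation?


Elongation = (Lf - L0) / L0 * 100
= (323.4 - 44.3) / 44.3 * 100
= 279.1 / 44.3 * 100
= 630.0%

630.0%


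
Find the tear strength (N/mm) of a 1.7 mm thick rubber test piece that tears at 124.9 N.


Tear strength = force / thickness
= 124.9 / 1.7
= 73.47 N/mm

73.47 N/mm


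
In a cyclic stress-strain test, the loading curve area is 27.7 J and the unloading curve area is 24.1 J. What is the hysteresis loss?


Hysteresis loss = loading - unloading
= 27.7 - 24.1
= 3.6 J

3.6 J


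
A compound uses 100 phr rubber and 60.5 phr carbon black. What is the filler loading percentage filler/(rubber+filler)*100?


Filler % = filler / (rubber + filler) * 100
= 60.5 / (100 + 60.5) * 100
= 60.5 / 160.5 * 100
= 37.69%

37.69%


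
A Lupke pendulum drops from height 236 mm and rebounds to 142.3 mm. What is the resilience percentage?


Resilience = h_rebound / h_drop * 100
= 142.3 / 236 * 100
= 60.3%

60.3%


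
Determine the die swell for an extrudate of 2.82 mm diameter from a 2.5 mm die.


Die swell ratio = D_extrudate / D_die
= 2.82 / 2.5
= 1.128

Die swell = 1.128


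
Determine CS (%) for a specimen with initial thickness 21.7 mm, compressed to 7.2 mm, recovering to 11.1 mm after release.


CS = (t0 - recovered) / (t0 - ts) * 100
= (21.7 - 11.1) / (21.7 - 7.2) * 100
= 10.6 / 14.5 * 100
= 73.1%

73.1%


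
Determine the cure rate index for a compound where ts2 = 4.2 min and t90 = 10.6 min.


CRI = 100 / (t90 - ts2)
= 100 / (10.6 - 4.2)
= 100 / 6.4
= 15.63 min^-1

15.63 min^-1


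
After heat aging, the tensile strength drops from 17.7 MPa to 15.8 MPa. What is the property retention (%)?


Retention = aged / original * 100
= 15.8 / 17.7 * 100
= 89.3%

89.3%


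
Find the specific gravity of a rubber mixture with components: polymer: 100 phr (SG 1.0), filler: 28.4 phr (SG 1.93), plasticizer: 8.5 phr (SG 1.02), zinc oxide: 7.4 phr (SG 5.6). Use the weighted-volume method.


Sum of weights = 144.3
Volume contributions:
  polymer: 100/1.0 = 100.0000
  filler: 28.4/1.93 = 14.7150
  plasticizer: 8.5/1.02 = 8.3333
  zinc oxide: 7.4/5.6 = 1.3214
Sum of volumes = 124.3698
SG = 144.3 / 124.3698 = 1.16

SG = 1.16


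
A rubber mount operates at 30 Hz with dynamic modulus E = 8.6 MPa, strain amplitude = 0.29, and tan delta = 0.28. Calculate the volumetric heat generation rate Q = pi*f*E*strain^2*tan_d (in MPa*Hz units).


Q = pi * f * E * strain^2 * tan_d
= pi * 30 * 8.6 * 0.29^2 * 0.28
= pi * 30 * 8.6 * 0.0841 * 0.28
= 19.0864

Q = 19.0864


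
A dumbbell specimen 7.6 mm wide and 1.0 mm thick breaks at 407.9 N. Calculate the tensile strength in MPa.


Area = width * thickness = 7.6 * 1.0 = 7.6 mm^2
TS = force / area = 407.9 / 7.6 = 53.67 MPa

53.67 MPa


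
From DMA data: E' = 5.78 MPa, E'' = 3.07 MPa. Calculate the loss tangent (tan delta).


tan delta = E'' / E'
= 3.07 / 5.78
= 0.5311

tan delta = 0.5311


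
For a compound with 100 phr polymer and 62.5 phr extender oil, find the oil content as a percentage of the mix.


Oil % = oil / (100 + oil) * 100
= 62.5 / (100 + 62.5) * 100
= 62.5 / 162.5 * 100
= 38.46%

38.46%


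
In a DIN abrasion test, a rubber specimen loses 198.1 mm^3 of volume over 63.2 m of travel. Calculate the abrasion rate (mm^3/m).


Rate = volume_loss / distance
= 198.1 / 63.2
= 3.134 mm^3/m

3.134 mm^3/m


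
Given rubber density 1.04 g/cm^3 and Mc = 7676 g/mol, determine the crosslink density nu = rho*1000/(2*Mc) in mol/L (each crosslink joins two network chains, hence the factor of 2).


nu = rho * 1000 / (2 * Mc)
nu = 1.04 * 1000 / (2 * 7676)
nu = 1040.0 / 15352
nu = 0.0677 mol/L

0.0677 mol/L


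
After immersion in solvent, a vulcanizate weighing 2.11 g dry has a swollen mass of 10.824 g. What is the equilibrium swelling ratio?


Q = W_swollen / W_dry
Q = 10.824 / 2.11
Q = 5.13

Q = 5.13


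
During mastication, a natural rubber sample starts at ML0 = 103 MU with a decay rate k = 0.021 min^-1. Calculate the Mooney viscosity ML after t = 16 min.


ML = ML0 * exp(-k * t)
ML = 103 * exp(-0.021 * 16)
ML = 103 * 0.7146
ML = 73.61 MU

73.61 MU


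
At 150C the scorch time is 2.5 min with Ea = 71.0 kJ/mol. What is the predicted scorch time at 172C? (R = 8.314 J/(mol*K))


Convert temperatures: T1 = 150 + 273.15 = 423.15 K, T2 = 172 + 273.15 = 445.15 K
ts2_new = 2.5 * exp(71000 / 8.314 * (1/445.15 - 1/423.15))
1/T2 - 1/T1 = -1.1679e-04
ts2_new = 0.92 min

0.92 min


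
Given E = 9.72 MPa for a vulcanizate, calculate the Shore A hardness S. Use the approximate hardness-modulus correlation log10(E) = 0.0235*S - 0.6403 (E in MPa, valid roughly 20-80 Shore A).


log10(E) = 0.0235*S - 0.6403  =>  S = (log10(E) + 0.6403) / 0.0235
log10(9.72) = 0.987666
S = (0.987666 + 0.6403) / 0.0235 = 1.627966 / 0.0235
S = 69.3

Shore A = 69.3


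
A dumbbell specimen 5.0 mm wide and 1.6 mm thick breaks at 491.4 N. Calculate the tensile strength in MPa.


Area = width * thickness = 5.0 * 1.6 = 8.0 mm^2
TS = force / area = 491.4 / 8.0 = 61.42 MPa

61.42 MPa


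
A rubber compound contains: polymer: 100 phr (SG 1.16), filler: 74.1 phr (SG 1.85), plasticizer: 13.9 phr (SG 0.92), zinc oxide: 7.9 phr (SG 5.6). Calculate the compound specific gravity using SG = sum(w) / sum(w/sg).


Sum of weights = 195.9
Volume contributions:
  polymer: 100/1.16 = 86.2069
  filler: 74.1/1.85 = 40.0541
  plasticizer: 13.9/0.92 = 15.1087
  zinc oxide: 7.9/5.6 = 1.4107
Sum of volumes = 142.7804
SG = 195.9 / 142.7804 = 1.372

SG = 1.372


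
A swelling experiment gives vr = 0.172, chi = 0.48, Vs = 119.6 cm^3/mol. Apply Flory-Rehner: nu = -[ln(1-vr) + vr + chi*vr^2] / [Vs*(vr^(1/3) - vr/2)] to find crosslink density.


ln(1 - vr) = ln(1 - 0.172) = -0.1887
Numerator = -((-0.1887) + 0.172 + 0.48 * 0.172^2) = 0.0025
Denominator = 119.6 * (0.172^(1/3) - 0.172/2) = 56.2275
nu = 0.0025 / 56.2275 = 4.5206e-05 mol/cm^3

4.5206e-05 mol/cm^3


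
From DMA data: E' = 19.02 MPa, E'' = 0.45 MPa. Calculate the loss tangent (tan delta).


tan delta = E'' / E'
= 0.45 / 19.02
= 0.0237

tan delta = 0.0237


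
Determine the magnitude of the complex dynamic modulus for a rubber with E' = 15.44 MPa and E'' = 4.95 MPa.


|E*| = sqrt(E'^2 + E''^2)
= sqrt(15.44^2 + 4.95^2)
= sqrt(238.3936 + 24.5025)
= 16.214 MPa

16.214 MPa


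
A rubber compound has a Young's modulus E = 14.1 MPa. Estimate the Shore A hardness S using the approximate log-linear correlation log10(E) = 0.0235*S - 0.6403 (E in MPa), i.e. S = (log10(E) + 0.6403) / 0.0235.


log10(E) = 0.0235*S - 0.6403  =>  S = (log10(E) + 0.6403) / 0.0235
log10(14.1) = 1.149219
S = (1.149219 + 0.6403) / 0.0235 = 1.789519 / 0.0235
S = 76.1

Shore A = 76.1


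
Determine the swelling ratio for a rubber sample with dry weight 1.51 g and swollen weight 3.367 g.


Q = W_swollen / W_dry
Q = 3.367 / 1.51
Q = 2.23

Q = 2.23


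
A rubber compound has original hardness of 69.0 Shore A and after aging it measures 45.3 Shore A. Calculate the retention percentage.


Retention = aged / original * 100
= 45.3 / 69.0 * 100
= 65.7%

65.7%


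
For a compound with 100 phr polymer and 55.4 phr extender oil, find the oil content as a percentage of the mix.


Oil % = oil / (100 + oil) * 100
= 55.4 / (100 + 55.4) * 100
= 55.4 / 155.4 * 100
= 35.65%

35.65%


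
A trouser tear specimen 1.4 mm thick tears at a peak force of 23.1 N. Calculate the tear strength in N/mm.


Tear strength = force / thickness
= 23.1 / 1.4
= 16.5 N/mm

16.5 N/mm


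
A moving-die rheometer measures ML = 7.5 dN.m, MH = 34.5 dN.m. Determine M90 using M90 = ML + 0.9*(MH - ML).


M90 = ML + 0.9 * (MH - ML)
M90 = 7.5 + 0.9 * (34.5 - 7.5)
M90 = 7.5 + 0.9 * 27.0
M90 = 31.8 dN.m

31.8 dN.m


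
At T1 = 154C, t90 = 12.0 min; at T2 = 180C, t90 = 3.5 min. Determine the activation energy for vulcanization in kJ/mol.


T1 = 427.15 K, T2 = 453.15 K
1/T1 - 1/T2 = 1.3432e-04
ln(t1/t2) = ln(12.0/3.5) = 1.2321
Ea = 8.314 * 1.2321 / 1.3432e-04 = 76264.1478 J/mol
Ea = 76.26 kJ/mol

76.26 kJ/mol


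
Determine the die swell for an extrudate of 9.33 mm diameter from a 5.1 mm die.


Die swell ratio = D_extrudate / D_die
= 9.33 / 5.1
= 1.829

Die swell = 1.829


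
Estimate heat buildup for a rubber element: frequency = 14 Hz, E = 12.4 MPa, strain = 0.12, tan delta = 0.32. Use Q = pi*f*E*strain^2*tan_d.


Q = pi * f * E * strain^2 * tan_d
= pi * 14 * 12.4 * 0.12^2 * 0.32
= pi * 14 * 12.4 * 0.0144 * 0.32
= 2.5131

Q = 2.5131


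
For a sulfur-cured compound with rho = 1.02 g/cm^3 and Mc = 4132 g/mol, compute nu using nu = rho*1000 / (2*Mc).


nu = rho * 1000 / (2 * Mc)
nu = 1.02 * 1000 / (2 * 4132)
nu = 1020.0 / 8264
nu = 0.1234 mol/L

0.1234 mol/L


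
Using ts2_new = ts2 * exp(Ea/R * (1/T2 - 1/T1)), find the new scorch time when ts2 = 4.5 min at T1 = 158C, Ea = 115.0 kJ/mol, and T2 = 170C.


Convert temperatures: T1 = 158 + 273.15 = 431.15 K, T2 = 170 + 273.15 = 443.15 K
ts2_new = 4.5 * exp(115000 / 8.314 * (1/443.15 - 1/431.15))
1/T2 - 1/T1 = -6.2806e-05
ts2_new = 1.89 min

1.89 min


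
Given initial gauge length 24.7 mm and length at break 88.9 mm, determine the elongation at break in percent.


Elongation = (Lf - L0) / L0 * 100
= (88.9 - 24.7) / 24.7 * 100
= 64.2 / 24.7 * 100
= 259.9%

259.9%


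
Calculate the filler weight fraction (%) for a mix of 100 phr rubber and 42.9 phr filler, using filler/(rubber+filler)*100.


Filler % = filler / (rubber + filler) * 100
= 42.9 / (100 + 42.9) * 100
= 42.9 / 142.9 * 100
= 30.02%

30.02%


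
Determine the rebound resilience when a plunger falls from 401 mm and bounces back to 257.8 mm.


Resilience = h_rebound / h_drop * 100
= 257.8 / 401 * 100
= 64.3%

64.3%


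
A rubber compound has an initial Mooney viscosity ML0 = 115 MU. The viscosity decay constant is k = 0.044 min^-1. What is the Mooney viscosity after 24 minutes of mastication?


ML = ML0 * exp(-k * t)
ML = 115 * exp(-0.044 * 24)
ML = 115 * 0.3478
ML = 40.0 MU

40.0 MU


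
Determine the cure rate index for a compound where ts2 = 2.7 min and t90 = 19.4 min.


CRI = 100 / (t90 - ts2)
= 100 / (19.4 - 2.7)
= 100 / 16.7
= 5.99 min^-1

5.99 min^-1


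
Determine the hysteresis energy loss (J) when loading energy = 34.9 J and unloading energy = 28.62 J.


Hysteresis loss = loading - unloading
= 34.9 - 28.62
= 6.28 J

6.28 J


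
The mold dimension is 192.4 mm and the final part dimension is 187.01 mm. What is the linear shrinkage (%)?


Shrinkage = (mold - part) / mold * 100
= (192.4 - 187.01) / 192.4 * 100
= 5.39 / 192.4 * 100
= 2.8%

2.8%


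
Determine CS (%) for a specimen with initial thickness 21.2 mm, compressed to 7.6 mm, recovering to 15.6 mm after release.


CS = (t0 - recovered) / (t0 - ts) * 100
= (21.2 - 15.6) / (21.2 - 7.6) * 100
= 5.6 / 13.6 * 100
= 41.2%

41.2%


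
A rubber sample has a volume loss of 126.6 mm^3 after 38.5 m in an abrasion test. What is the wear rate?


Rate = volume_loss / distance
= 126.6 / 38.5
= 3.288 mm^3/m

3.288 mm^3/m


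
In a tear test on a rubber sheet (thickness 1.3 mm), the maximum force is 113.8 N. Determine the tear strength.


Tear strength = force / thickness
= 113.8 / 1.3
= 87.54 N/mm

87.54 N/mm


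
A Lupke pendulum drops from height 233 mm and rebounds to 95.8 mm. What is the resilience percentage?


Resilience = h_rebound / h_drop * 100
= 95.8 / 233 * 100
= 41.1%

41.1%


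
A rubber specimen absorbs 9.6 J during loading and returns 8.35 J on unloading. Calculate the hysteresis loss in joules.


Hysteresis loss = loading - unloading
= 9.6 - 8.35
= 1.25 J

1.25 J


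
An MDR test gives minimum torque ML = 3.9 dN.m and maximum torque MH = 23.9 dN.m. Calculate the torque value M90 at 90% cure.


M90 = ML + 0.9 * (MH - ML)
M90 = 3.9 + 0.9 * (23.9 - 3.9)
M90 = 3.9 + 0.9 * 20.0
M90 = 21.9 dN.m

21.9 dN.m


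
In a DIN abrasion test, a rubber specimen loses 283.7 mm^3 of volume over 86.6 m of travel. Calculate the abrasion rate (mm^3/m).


Rate = volume_loss / distance
= 283.7 / 86.6
= 3.276 mm^3/m

3.276 mm^3/m


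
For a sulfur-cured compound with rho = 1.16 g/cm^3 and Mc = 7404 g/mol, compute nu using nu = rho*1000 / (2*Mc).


nu = rho * 1000 / (2 * Mc)
nu = 1.16 * 1000 / (2 * 7404)
nu = 1160.0 / 14808
nu = 0.0783 mol/L

0.0783 mol/L


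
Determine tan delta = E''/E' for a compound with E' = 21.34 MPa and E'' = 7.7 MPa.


tan delta = E'' / E'
= 7.7 / 21.34
= 0.3608

tan delta = 0.3608


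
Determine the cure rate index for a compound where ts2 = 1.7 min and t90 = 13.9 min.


CRI = 100 / (t90 - ts2)
= 100 / (13.9 - 1.7)
= 100 / 12.2
= 8.2 min^-1

8.2 min^-1


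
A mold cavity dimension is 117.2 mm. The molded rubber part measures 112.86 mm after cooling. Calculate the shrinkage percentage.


Shrinkage = (mold - part) / mold * 100
= (117.2 - 112.86) / 117.2 * 100
= 4.34 / 117.2 * 100
= 3.7%

3.7%


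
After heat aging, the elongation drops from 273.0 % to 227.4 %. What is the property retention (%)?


Retention = aged / original * 100
= 227.4 / 273.0 * 100
= 83.3%

83.3%


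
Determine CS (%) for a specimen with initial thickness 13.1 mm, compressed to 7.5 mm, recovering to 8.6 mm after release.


CS = (t0 - recovered) / (t0 - ts) * 100
= (13.1 - 8.6) / (13.1 - 7.5) * 100
= 4.5 / 5.6 * 100
= 80.4%

80.4%


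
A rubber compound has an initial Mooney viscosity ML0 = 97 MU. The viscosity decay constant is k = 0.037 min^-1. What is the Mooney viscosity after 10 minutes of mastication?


ML = ML0 * exp(-k * t)
ML = 97 * exp(-0.037 * 10)
ML = 97 * 0.6907
ML = 67.0 MU

67.0 MU


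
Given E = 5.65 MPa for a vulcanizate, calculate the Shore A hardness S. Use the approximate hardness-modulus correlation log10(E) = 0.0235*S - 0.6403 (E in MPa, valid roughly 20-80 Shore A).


log10(E) = 0.0235*S - 0.6403  =>  S = (log10(E) + 0.6403) / 0.0235
log10(5.65) = 0.752048
S = (0.752048 + 0.6403) / 0.0235 = 1.392348 / 0.0235
S = 59.2

Shore A = 59.2


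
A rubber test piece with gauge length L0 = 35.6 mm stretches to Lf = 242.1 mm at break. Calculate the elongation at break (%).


Elongation = (Lf - L0) / L0 * 100
= (242.1 - 35.6) / 35.6 * 100
= 206.5 / 35.6 * 100
= 580.1%

580.1%


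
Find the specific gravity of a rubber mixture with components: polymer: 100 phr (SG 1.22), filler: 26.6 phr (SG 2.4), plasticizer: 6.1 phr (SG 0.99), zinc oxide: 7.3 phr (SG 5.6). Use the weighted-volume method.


Sum of weights = 140.0
Volume contributions:
  polymer: 100/1.22 = 81.9672
  filler: 26.6/2.4 = 11.0833
  plasticizer: 6.1/0.99 = 6.1616
  zinc oxide: 7.3/5.6 = 1.3036
Sum of volumes = 100.5157
SG = 140.0 / 100.5157 = 1.393

SG = 1.393


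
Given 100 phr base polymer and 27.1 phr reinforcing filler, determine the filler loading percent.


Filler % = filler / (rubber + filler) * 100
= 27.1 / (100 + 27.1) * 100
= 27.1 / 127.1 * 100
= 21.32%

21.32%


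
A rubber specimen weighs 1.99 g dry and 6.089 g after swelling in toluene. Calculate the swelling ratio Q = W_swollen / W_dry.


Q = W_swollen / W_dry
Q = 6.089 / 1.99
Q = 3.06

Q = 3.06


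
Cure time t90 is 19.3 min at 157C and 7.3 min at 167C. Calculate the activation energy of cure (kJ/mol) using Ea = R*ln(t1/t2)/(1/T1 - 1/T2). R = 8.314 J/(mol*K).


T1 = 430.15 K, T2 = 440.15 K
1/T1 - 1/T2 = 5.2818e-05
ln(t1/t2) = ln(19.3/7.3) = 0.9722
Ea = 8.314 * 0.9722 / 5.2818e-05 = 153038.2552 J/mol
Ea = 153.04 kJ/mol

153.04 kJ/mol


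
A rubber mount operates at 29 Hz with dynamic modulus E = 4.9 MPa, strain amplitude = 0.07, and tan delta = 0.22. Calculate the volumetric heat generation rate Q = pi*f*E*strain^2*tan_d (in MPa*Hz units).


Q = pi * f * E * strain^2 * tan_d
= pi * 29 * 4.9 * 0.07^2 * 0.22
= pi * 29 * 4.9 * 0.0049 * 0.22
= 0.4812

Q = 0.4812


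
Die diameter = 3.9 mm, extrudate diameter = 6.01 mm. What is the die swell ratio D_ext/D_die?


Die swell ratio = D_extrudate / D_die
= 6.01 / 3.9
= 1.541

Die swell = 1.541


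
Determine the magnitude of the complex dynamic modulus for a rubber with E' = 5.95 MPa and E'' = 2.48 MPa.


|E*| = sqrt(E'^2 + E''^2)
= sqrt(5.95^2 + 2.48^2)
= sqrt(35.4025 + 6.1504)
= 6.446 MPa

6.446 MPa


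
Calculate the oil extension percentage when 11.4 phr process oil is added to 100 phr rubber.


Oil % = oil / (100 + oil) * 100
= 11.4 / (100 + 11.4) * 100
= 11.4 / 111.4 * 100
= 10.23%

10.23%


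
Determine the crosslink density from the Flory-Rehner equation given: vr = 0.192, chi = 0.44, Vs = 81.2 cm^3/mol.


ln(1 - vr) = ln(1 - 0.192) = -0.2132
Numerator = -((-0.2132) + 0.192 + 0.44 * 0.192^2) = 0.0050
Denominator = 81.2 * (0.192^(1/3) - 0.192/2) = 39.0491
nu = 0.0050 / 39.0491 = 1.2735e-04 mol/cm^3

1.2735e-04 mol/cm^3


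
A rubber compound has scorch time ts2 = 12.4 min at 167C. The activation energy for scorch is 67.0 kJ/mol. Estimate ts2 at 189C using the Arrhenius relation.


Convert temperatures: T1 = 167 + 273.15 = 440.15 K, T2 = 189 + 273.15 = 462.15 K
ts2_new = 12.4 * exp(67000 / 8.314 * (1/462.15 - 1/440.15))
1/T2 - 1/T1 = -1.0815e-04
ts2_new = 5.19 min

5.19 min


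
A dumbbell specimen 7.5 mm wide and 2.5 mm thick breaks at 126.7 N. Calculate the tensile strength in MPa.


Area = width * thickness = 7.5 * 2.5 = 18.75 mm^2
TS = force / area = 126.7 / 18.75 = 6.76 MPa

6.76 MPa


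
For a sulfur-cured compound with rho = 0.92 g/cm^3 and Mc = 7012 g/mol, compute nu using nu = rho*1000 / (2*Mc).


nu = rho * 1000 / (2 * Mc)
nu = 0.92 * 1000 / (2 * 7012)
nu = 920.0 / 14024
nu = 0.0656 mol/L

0.0656 mol/L
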